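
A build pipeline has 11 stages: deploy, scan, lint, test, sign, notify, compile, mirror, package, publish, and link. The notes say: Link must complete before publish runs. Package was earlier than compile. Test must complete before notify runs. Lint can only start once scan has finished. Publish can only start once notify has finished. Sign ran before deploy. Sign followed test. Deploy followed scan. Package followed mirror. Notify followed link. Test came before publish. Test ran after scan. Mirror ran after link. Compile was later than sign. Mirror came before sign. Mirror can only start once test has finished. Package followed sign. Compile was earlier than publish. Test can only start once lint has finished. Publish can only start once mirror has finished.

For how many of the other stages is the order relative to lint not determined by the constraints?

1

Forced before lint: scan; forced after lint: compile, deploy, mirror, notify, package, publish, sign, and test.
That leaves link with no forced order relative to lint — 1.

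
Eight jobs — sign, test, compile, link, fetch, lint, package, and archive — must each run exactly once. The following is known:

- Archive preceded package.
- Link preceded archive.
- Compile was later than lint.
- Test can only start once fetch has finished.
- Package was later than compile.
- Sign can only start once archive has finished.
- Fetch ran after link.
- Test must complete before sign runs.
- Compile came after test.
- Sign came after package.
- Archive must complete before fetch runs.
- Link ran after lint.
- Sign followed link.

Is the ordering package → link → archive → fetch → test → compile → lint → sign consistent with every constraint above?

The constraints require compile before package, but in the proposed sequence package appears ahead of compile. That one violation is enough.

no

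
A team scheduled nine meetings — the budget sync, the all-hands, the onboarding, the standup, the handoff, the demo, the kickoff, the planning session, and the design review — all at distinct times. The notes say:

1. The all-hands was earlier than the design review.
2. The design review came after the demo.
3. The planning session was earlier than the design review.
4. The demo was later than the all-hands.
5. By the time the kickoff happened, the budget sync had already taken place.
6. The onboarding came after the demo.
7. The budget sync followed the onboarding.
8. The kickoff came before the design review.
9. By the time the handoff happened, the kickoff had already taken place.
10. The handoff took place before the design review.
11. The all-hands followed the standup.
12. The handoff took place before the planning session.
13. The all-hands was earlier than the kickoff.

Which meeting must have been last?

the design review

Every other meeting has a chain of constraints placing it before the design review, so the design review is last.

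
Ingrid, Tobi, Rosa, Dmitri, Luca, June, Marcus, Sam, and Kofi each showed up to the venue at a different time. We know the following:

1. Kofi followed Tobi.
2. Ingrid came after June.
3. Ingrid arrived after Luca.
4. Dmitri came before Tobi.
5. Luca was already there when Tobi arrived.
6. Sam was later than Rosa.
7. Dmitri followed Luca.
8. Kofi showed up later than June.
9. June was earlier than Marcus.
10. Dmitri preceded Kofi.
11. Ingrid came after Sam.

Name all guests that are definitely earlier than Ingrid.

June, Luca, Rosa, Sam

Directly stated before Ingrid: June, Luca, and Sam.
Rosa reaches Ingrid via Rosa → Sam → Ingrid.
No chain forces Dmitri (or any of the others) ahead of Ingrid.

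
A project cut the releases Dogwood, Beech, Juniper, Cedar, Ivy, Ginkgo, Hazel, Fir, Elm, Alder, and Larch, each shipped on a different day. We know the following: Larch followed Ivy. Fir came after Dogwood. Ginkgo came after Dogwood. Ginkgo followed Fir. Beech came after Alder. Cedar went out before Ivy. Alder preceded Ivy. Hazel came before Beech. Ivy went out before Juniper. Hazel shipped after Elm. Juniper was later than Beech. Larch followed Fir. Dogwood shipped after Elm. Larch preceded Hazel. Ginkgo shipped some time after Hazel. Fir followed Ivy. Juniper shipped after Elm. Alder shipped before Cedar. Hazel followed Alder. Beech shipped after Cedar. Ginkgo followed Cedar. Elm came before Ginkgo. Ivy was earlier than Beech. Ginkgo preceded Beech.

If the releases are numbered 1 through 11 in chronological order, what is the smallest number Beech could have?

10

Alder, Cedar, Dogwood, Elm, Fir, Ginkgo, Hazel, Ivy, and Larch must all come before Beech — 9 forced predecessors.
Nothing else is forced ahead of Beech, so its earliest slot is position 9 + 1 = 10.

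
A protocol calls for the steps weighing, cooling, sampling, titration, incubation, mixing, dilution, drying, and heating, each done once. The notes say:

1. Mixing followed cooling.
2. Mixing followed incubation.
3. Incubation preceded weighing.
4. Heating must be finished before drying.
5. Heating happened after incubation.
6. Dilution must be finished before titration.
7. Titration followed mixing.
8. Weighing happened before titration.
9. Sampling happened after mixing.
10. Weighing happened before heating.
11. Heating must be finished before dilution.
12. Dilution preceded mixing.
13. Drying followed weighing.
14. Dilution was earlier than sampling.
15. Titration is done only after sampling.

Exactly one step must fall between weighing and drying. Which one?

heating

Tracing the constraints gives weighing → heating → drying, so heating sits after weighing and before drying.
No other step is forced both after weighing and before drying.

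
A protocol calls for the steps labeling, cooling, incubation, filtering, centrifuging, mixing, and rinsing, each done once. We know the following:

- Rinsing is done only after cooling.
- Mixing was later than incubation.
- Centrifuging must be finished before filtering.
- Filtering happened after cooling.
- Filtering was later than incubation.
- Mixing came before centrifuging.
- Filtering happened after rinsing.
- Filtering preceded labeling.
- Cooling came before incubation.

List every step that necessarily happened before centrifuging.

Directly stated before centrifuging: mixing.
Cooling reaches centrifuging via cooling → incubation → mixing → centrifuging.
Incubation reaches centrifuging via incubation → mixing → centrifuging.
No chain forces rinsing (or any of the others) ahead of centrifuging.

cooling, incubation, mixing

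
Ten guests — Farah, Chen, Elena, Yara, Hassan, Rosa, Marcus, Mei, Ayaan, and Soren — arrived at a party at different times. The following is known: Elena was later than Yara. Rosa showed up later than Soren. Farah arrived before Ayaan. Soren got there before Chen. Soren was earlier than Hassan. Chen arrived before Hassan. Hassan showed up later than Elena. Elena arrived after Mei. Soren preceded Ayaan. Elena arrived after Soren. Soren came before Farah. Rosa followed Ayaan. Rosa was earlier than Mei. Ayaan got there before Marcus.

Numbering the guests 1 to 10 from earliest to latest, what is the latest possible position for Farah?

Farah must come before Ayaan, Elena, Hassan, Marcus, Mei, and Rosa — 6 guests forced after them.
Everything else can be placed before Farah in some valid order, so Farah can sit as late as position 10 − 6 = 4.

4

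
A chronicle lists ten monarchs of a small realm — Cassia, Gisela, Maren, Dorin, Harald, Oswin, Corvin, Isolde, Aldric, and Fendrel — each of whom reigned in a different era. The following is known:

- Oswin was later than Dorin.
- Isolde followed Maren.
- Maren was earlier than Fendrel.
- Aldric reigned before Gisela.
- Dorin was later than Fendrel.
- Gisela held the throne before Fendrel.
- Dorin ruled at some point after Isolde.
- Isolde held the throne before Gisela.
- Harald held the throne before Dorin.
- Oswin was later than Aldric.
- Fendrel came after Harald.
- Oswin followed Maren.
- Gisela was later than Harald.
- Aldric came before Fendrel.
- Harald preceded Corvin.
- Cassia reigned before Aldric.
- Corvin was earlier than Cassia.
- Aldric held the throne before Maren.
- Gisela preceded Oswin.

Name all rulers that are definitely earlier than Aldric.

Directly stated before Aldric: Cassia.
Corvin reaches Aldric via Corvin → Cassia → Aldric.
Harald reaches Aldric via Harald → Corvin → Cassia → Aldric.

Cassia, Corvin, Harald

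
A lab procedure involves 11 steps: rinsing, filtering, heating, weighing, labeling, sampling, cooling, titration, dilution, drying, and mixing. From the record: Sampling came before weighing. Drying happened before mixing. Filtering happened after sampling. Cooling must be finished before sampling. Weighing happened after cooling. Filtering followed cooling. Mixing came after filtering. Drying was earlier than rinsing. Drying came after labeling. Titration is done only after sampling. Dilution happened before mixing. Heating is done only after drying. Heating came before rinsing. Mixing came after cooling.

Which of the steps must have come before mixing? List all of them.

Directly stated before mixing: cooling, dilution, drying, and filtering.
Labeling reaches mixing via labeling → drying → mixing.
Sampling reaches mixing via sampling → filtering → mixing.
No chain forces heating (or any of the others) ahead of mixing.

cooling, dilution, drying, filtering, labeling, sampling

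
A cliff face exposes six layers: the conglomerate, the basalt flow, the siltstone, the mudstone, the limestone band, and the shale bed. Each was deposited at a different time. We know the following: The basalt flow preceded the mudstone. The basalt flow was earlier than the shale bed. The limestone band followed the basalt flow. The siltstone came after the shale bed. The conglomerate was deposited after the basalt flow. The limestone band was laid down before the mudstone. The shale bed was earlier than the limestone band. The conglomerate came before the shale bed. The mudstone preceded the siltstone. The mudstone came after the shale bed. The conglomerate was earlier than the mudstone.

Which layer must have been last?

the siltstone

Every other layer has a chain of constraints placing it before the siltstone, so the siltstone is last.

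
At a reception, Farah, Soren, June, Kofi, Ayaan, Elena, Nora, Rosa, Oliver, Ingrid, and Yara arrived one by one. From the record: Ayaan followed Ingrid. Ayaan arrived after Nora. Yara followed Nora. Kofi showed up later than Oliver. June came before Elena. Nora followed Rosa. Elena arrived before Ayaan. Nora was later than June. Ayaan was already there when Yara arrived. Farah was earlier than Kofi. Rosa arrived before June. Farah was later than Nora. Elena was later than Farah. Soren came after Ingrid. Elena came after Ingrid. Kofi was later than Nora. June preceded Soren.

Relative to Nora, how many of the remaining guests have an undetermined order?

3

Forced before Nora: June and Rosa; forced after Nora: Ayaan, Elena, Farah, Kofi, and Yara.
That leaves Ingrid, Oliver, and Soren with no forced order relative to Nora — 3.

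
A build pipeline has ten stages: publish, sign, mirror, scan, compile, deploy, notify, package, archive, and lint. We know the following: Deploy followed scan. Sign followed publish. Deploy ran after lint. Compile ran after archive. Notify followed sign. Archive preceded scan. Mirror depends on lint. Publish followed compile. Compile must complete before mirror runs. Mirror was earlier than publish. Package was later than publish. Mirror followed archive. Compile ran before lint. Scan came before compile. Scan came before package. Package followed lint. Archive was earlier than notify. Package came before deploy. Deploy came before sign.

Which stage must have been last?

Every other stage has a chain of constraints placing it before notify, so notify is last.

notify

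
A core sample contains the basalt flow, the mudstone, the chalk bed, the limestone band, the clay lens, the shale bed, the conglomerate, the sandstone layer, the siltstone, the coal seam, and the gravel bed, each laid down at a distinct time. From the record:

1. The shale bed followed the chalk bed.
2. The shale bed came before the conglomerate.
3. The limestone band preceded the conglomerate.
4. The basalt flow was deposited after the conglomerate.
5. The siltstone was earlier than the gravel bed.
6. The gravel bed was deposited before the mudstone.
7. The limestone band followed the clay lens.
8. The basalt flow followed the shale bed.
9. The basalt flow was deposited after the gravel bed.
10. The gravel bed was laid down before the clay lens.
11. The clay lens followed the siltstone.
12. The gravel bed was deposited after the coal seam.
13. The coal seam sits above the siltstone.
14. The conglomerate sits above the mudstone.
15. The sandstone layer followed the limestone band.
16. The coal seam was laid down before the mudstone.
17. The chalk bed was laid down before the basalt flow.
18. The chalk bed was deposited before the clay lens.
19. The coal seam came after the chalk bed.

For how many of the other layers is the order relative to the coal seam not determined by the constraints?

1

Forced before the coal seam: the chalk bed and the siltstone; forced after the coal seam: the basalt flow, the clay lens, the conglomerate, the gravel bed, the limestone band, the mudstone, and the sandstone layer.
That leaves the shale bed with no forced order relative to the coal seam — 1.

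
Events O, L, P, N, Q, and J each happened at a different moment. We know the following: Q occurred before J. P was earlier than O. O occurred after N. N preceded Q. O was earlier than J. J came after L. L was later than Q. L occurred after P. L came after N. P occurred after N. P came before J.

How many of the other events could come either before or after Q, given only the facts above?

2

Forced before Q: N; forced after Q: J and L.
That leaves O and P with no forced order relative to Q — 2.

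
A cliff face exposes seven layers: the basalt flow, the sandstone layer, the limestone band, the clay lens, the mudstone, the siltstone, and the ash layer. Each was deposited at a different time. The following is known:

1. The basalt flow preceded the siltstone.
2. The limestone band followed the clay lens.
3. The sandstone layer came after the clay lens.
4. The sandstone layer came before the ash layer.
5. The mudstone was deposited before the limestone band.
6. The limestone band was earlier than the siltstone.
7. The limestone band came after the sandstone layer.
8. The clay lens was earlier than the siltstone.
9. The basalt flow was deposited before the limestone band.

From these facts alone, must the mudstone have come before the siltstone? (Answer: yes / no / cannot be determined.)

yes

Chain the constraints: the mudstone → the limestone band → the siltstone. Each link is directly stated, so the mudstone comes before the siltstone.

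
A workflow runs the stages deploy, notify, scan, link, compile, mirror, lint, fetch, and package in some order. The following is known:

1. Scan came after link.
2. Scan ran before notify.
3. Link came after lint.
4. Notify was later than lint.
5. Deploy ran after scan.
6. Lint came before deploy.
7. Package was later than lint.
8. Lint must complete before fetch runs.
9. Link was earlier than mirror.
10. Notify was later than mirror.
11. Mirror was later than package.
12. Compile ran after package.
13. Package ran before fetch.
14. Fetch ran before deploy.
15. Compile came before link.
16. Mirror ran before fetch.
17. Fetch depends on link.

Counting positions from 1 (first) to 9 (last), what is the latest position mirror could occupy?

Mirror must come before deploy, fetch, and notify — 3 stages forced after it.
Everything else can be placed before mirror in some valid order, so mirror can sit as late as position 9 − 3 = 6.

6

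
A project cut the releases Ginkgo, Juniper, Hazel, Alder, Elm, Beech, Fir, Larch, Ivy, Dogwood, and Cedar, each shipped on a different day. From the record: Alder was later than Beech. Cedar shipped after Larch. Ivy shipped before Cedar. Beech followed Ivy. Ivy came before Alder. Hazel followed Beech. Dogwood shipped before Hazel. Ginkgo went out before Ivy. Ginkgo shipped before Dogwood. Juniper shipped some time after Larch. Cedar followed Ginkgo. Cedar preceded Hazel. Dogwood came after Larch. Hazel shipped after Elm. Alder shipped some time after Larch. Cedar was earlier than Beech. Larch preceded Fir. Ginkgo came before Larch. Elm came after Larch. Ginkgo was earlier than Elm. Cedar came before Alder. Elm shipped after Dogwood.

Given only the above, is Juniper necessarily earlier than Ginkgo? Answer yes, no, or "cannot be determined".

Tracing the constraints gives Ginkgo → Larch → Juniper, so Ginkgo must come before Juniper.
That means Juniper cannot be before Ginkgo.

no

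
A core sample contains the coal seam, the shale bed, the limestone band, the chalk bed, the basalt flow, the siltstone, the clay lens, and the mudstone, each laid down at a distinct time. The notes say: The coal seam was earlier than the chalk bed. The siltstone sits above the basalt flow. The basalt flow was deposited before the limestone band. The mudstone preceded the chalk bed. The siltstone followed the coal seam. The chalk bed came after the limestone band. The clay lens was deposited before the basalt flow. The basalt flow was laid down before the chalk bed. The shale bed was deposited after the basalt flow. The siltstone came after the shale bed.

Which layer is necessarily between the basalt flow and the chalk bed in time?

the limestone band

Tracing the constraints gives the basalt flow → the limestone band → the chalk bed, so the limestone band sits after the basalt flow and before the chalk bed.
No other layer is forced both after the basalt flow and before the chalk bed.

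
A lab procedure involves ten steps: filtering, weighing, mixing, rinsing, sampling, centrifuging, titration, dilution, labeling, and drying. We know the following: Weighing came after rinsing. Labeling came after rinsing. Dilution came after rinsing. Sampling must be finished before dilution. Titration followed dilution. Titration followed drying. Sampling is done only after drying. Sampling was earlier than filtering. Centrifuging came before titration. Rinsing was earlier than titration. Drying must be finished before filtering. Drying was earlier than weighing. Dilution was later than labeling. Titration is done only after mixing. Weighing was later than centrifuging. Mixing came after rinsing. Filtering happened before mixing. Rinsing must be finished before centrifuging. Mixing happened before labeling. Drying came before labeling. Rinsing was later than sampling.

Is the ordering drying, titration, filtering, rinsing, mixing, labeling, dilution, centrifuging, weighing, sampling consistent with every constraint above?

The constraints require mixing before titration, but in the proposed sequence titration appears ahead of mixing. That one violation is enough.

no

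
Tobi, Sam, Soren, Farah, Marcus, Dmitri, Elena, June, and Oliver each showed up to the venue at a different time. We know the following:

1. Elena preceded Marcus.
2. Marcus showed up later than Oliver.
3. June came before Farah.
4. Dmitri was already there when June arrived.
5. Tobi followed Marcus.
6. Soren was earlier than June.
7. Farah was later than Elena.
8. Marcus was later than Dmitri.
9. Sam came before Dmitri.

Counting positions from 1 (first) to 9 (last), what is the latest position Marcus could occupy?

Marcus must come before Tobi — 1 guest forced after them.
Everything else can be placed before Marcus in some valid order, so Marcus can sit as late as position 9 − 1 = 8.

8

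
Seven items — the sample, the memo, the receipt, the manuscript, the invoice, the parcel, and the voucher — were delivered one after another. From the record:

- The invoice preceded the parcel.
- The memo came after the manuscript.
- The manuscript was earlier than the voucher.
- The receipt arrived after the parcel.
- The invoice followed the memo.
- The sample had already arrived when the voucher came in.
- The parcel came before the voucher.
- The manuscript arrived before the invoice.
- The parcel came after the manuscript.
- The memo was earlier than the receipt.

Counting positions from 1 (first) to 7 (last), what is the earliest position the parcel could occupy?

4

The invoice, the manuscript, and the memo must all come before the parcel — 3 forced predecessors.
Nothing else is forced ahead of the parcel, so its earliest slot is position 3 + 1 = 4.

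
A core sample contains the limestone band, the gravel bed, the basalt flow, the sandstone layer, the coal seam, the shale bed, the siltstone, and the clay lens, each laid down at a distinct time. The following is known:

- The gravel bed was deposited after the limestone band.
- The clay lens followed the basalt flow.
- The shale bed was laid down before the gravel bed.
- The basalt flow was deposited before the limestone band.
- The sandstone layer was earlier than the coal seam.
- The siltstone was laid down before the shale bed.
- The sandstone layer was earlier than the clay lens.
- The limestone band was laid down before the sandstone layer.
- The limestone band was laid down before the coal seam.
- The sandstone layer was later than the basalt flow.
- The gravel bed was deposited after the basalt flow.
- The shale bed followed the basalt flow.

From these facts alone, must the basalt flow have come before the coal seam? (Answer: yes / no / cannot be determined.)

yes

Chain the constraints: the basalt flow → the limestone band → the coal seam. Each link is directly stated, so the basalt flow comes before the coal seam.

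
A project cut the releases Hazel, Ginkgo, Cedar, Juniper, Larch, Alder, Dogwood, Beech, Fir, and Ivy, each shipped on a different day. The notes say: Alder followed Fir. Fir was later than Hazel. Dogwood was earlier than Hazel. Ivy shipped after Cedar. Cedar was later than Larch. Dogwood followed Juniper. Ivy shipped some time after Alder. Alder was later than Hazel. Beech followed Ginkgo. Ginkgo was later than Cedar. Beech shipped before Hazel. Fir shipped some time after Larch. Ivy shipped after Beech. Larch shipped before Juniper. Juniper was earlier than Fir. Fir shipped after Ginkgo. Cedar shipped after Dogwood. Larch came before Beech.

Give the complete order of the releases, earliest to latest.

The constraints fix every adjacent pair, so only one ordering works:
Larch → Juniper → Dogwood → Cedar → Ginkgo → Beech → Hazel → Fir → Alder → Ivy.

Larch, Juniper, Dogwood, Cedar, Ginkgo, Beech, Hazel, Fir, Alder, Ivy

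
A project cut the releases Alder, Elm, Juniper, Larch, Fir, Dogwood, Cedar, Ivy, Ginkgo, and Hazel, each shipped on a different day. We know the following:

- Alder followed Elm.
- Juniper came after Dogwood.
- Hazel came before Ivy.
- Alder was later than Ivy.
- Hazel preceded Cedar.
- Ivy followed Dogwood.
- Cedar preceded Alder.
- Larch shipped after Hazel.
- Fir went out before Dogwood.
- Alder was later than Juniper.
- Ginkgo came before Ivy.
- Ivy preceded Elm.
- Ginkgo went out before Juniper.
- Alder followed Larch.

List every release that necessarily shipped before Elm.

Dogwood, Fir, Ginkgo, Hazel, Ivy

Directly stated before Elm: Ivy.
Dogwood reaches Elm via Dogwood → Ivy → Elm.
Fir reaches Elm via Fir → Dogwood → Ivy → Elm.
Ginkgo reaches Elm via Ginkgo → Ivy → Elm.
Likewise Hazel reaches Elm by chaining the stated constraints.
No chain forces Cedar (or any of the others) ahead of Elm.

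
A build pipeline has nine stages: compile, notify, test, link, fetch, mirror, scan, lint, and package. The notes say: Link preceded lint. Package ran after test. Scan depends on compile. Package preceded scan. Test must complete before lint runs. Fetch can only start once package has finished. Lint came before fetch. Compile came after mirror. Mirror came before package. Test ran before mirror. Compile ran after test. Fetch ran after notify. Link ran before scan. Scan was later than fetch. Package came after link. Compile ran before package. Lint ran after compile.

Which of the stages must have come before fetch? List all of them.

compile, link, lint, mirror, notify, package, test

Directly stated before fetch: lint, notify, and package.
Compile reaches fetch via compile → package → fetch.
Link reaches fetch via link → lint → fetch.
Mirror reaches fetch via mirror → package → fetch.
Likewise test reaches fetch by chaining the stated constraints.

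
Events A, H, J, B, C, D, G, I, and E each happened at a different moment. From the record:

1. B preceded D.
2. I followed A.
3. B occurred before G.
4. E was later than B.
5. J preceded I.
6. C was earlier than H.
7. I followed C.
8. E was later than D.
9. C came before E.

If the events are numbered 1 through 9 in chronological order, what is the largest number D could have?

D must come before E — 1 event forced after it.
Everything else can be placed before D in some valid order, so D can sit as late as position 9 − 1 = 8.

8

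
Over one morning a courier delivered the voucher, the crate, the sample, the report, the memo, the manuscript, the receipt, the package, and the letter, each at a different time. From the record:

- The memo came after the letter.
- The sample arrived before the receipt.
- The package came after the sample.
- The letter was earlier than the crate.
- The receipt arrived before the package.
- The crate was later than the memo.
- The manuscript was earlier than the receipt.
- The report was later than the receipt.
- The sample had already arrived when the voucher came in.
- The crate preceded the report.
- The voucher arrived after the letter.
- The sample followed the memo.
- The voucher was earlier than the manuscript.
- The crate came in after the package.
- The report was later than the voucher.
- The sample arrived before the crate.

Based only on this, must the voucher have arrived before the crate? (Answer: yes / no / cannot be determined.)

yes

Chain the constraints: the voucher → the manuscript → the receipt → the package → the crate. Each link is directly stated, so the voucher comes before the crate.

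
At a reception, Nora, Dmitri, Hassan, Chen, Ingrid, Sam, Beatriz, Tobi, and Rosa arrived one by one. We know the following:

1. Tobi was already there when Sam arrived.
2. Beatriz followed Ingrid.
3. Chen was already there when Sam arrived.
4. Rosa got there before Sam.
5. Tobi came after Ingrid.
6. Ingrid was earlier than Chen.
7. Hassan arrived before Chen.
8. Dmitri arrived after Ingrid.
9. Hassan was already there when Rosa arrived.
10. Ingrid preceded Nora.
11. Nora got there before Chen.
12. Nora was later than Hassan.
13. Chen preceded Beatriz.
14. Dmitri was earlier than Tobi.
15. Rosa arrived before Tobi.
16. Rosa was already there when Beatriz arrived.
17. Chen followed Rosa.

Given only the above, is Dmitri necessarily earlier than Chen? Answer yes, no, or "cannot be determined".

cannot be determined

No chain of stated constraints runs from Dmitri to Chen, and none runs from Chen to Dmitri either.
So the relative order of Dmitri and Chen is not fixed by the given facts.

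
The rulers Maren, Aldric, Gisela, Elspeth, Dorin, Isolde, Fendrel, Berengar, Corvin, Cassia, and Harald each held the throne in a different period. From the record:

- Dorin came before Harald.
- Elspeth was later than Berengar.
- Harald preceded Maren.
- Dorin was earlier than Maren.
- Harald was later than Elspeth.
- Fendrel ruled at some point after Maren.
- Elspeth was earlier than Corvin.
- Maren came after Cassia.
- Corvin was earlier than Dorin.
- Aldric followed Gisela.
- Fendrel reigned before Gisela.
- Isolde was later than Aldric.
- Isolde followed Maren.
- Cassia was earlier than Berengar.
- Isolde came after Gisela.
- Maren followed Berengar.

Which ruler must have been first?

Cassia

Cassia has a chain of constraints placing them before every other ruler, so Cassia must be first.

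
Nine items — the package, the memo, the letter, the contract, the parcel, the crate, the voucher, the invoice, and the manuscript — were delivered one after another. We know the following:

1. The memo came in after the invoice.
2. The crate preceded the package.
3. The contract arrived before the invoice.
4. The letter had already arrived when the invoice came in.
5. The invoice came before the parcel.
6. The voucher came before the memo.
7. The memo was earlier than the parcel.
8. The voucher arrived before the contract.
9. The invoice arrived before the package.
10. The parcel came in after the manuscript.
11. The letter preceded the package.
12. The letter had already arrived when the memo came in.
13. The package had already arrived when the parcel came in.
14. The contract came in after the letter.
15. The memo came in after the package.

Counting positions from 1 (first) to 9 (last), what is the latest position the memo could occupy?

8

The memo must come before the parcel — 1 item forced after it.
Everything else can be placed before the memo in some valid order, so the memo can sit as late as position 9 − 1 = 8.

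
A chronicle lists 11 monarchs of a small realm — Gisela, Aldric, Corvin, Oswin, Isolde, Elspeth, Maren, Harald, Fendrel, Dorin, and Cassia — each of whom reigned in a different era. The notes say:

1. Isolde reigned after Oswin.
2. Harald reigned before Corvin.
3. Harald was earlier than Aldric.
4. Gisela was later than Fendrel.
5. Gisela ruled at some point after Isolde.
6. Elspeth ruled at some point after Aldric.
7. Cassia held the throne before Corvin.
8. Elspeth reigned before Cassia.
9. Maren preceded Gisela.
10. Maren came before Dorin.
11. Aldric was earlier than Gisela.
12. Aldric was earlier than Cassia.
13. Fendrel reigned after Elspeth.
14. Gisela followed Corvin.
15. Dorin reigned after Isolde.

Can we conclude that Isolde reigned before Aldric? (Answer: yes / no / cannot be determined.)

cannot be determined

No chain of stated constraints runs from Isolde to Aldric, and none runs from Aldric to Isolde either.
So the relative order of Isolde and Aldric is not fixed by the given facts.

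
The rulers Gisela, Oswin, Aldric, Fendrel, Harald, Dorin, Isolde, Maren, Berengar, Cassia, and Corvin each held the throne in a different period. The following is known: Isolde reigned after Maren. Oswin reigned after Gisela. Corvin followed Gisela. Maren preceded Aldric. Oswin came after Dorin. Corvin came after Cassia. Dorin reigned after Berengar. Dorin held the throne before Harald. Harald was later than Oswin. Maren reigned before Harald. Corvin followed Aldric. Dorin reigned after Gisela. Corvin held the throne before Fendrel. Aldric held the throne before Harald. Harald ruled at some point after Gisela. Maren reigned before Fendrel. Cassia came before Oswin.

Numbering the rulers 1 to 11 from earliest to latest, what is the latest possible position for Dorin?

Dorin must come before Harald and Oswin — 2 rulers forced after them.
Everything else can be placed before Dorin in some valid order, so Dorin can sit as late as position 11 − 2 = 9.

9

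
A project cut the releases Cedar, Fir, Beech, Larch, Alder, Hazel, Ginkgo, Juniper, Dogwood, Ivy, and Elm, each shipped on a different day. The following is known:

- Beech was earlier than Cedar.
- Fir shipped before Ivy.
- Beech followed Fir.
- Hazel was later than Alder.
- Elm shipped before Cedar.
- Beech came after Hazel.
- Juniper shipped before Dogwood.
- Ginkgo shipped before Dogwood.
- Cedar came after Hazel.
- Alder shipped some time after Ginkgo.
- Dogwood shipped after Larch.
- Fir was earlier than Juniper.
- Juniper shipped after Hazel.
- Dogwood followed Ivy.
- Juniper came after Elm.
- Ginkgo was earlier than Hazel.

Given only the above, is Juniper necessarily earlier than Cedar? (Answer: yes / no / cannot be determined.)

cannot be determined

No chain of stated constraints runs from Juniper to Cedar, and none runs from Cedar to Juniper either.
So the relative order of Juniper and Cedar is not fixed by the given facts.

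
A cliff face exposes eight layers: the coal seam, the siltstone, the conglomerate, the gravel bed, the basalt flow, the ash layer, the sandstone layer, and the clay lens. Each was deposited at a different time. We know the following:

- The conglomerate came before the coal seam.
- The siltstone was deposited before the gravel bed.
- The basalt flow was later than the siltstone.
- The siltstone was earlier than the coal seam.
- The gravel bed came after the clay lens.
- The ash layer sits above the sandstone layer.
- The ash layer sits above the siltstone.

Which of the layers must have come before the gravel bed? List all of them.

the clay lens, the siltstone

Directly stated before the gravel bed: the clay lens and the siltstone.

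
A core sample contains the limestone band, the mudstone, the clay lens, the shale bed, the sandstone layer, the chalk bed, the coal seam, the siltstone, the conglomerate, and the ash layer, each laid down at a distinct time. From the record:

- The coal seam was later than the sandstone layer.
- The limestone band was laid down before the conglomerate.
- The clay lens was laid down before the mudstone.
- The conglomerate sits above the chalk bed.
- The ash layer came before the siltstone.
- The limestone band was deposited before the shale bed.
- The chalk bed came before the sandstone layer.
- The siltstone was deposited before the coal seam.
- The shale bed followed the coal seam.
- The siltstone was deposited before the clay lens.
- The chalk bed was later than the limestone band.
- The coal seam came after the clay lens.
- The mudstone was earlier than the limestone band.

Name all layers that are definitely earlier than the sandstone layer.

Directly stated before the sandstone layer: the chalk bed.
The ash layer reaches the sandstone layer via the ash layer → the siltstone → the clay lens → the mudstone → the limestone band → the chalk bed → the sandstone layer.
The clay lens reaches the sandstone layer via the clay lens → the mudstone → the limestone band → the chalk bed → the sandstone layer.
The limestone band reaches the sandstone layer via the limestone band → the chalk bed → the sandstone layer.
Likewise the mudstone and the siltstone each reach the sandstone layer by chaining the stated constraints.
No chain forces the conglomerate (or any of the others) ahead of the sandstone layer.

the ash layer, the chalk bed, the clay lens, the limestone band, the mudstone, the siltstone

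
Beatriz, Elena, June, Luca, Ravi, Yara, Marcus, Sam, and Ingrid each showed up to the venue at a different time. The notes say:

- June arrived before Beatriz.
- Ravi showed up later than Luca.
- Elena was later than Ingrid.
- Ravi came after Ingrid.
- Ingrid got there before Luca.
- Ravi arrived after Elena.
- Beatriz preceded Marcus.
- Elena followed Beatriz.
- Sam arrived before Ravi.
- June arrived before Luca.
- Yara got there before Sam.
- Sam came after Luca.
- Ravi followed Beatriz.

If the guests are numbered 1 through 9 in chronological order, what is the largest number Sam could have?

8

Sam must come before Ravi — 1 guest forced after them.
Everything else can be placed before Sam in some valid order, so Sam can sit as late as position 9 − 1 = 8.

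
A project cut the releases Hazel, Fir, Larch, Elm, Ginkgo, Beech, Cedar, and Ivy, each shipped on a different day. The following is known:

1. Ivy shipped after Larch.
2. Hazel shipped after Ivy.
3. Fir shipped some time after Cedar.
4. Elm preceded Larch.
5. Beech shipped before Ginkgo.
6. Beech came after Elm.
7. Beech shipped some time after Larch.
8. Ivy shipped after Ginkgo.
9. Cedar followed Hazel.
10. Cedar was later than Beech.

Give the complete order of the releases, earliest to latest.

The constraints fix every adjacent pair, so only one ordering works:
Elm → Larch → Beech → Ginkgo → Ivy → Hazel → Cedar → Fir.

Elm, Larch, Beech, Ginkgo, Ivy, Hazel, Cedar, Fir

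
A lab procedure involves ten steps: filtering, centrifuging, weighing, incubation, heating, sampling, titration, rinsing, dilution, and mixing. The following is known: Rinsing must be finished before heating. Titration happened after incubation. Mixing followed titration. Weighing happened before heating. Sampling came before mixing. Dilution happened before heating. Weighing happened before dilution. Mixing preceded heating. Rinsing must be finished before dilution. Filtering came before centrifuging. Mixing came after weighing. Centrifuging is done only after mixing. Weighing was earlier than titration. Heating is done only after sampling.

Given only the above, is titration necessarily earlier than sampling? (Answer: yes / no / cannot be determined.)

cannot be determined

No chain of stated constraints runs from titration to sampling, and none runs from sampling to titration either.
So the relative order of titration and sampling is not fixed by the given facts.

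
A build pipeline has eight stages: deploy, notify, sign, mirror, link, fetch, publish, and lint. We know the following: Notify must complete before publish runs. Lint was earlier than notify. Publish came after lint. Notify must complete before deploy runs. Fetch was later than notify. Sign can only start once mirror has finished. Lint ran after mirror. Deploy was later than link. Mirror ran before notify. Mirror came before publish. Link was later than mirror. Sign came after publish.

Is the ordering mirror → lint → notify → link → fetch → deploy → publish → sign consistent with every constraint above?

yes

Check each stated constraint against the proposed order — e.g. mirror is ahead of publish; mirror is ahead of sign. Every pair is in the required order; nothing is violated.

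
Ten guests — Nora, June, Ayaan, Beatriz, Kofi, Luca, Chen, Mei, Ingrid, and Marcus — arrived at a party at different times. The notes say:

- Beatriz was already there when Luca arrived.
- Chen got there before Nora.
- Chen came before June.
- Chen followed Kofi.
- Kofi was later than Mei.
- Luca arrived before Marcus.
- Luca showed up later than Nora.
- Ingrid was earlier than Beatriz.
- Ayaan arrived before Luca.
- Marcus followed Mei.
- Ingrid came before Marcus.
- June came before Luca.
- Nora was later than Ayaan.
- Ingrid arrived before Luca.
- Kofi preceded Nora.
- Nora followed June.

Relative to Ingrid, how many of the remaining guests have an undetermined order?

6

Forced after Ingrid: Beatriz, Luca, and Marcus.
That leaves Ayaan, Chen, June, Kofi, Mei, and Nora with no forced order relative to Ingrid — 6.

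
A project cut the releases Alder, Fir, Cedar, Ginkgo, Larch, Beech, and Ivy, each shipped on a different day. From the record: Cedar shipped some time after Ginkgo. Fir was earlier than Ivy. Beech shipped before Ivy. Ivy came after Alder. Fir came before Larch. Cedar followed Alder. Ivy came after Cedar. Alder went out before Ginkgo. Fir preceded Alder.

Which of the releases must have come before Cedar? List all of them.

Directly stated before Cedar: Alder and Ginkgo.
Fir reaches Cedar via Fir → Alder → Cedar.
No chain forces Ivy (or any of the others) ahead of Cedar.

Alder, Fir, Ginkgo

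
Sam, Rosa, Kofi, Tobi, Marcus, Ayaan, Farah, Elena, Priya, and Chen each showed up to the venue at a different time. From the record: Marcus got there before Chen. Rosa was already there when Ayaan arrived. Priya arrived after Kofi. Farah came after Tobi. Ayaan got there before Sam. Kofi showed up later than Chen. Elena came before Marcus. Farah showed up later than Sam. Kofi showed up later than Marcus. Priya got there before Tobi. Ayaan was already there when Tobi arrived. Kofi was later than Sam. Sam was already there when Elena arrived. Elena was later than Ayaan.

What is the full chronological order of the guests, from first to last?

Rosa, Ayaan, Sam, Elena, Marcus, Chen, Kofi, Priya, Tobi, Farah

The constraints fix every adjacent pair, so only one ordering works:
Rosa → Ayaan → Sam → Elena → Marcus → Chen → Kofi → Priya → Tobi → Farah.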